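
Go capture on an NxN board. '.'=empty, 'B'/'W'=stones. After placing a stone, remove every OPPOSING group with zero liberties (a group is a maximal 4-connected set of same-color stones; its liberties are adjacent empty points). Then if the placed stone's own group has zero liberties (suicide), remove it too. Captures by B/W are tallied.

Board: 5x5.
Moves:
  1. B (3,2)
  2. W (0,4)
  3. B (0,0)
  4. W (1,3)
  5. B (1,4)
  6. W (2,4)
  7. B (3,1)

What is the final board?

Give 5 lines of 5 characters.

Move 1: B@(3,2) -> caps B=0 W=0
Move 2: W@(0,4) -> caps B=0 W=0
Move 3: B@(0,0) -> caps B=0 W=0
Move 4: W@(1,3) -> caps B=0 W=0
Move 5: B@(1,4) -> caps B=0 W=0
Move 6: W@(2,4) -> caps B=0 W=1
Move 7: B@(3,1) -> caps B=0 W=1

Answer: B...W
...W.
....W
.BB..
.....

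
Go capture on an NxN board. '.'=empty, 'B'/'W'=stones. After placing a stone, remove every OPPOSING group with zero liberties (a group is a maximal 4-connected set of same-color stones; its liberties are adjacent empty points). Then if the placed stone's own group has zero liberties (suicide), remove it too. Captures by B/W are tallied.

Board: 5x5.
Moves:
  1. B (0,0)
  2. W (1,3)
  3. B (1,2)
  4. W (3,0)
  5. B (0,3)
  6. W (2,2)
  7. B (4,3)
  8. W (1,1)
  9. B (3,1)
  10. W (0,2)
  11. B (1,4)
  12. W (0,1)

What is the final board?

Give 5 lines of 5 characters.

Answer: BWWB.
.W.WB
..W..
WB...
...B.

Derivation:
Move 1: B@(0,0) -> caps B=0 W=0
Move 2: W@(1,3) -> caps B=0 W=0
Move 3: B@(1,2) -> caps B=0 W=0
Move 4: W@(3,0) -> caps B=0 W=0
Move 5: B@(0,3) -> caps B=0 W=0
Move 6: W@(2,2) -> caps B=0 W=0
Move 7: B@(4,3) -> caps B=0 W=0
Move 8: W@(1,1) -> caps B=0 W=0
Move 9: B@(3,1) -> caps B=0 W=0
Move 10: W@(0,2) -> caps B=0 W=1
Move 11: B@(1,4) -> caps B=0 W=1
Move 12: W@(0,1) -> caps B=0 W=1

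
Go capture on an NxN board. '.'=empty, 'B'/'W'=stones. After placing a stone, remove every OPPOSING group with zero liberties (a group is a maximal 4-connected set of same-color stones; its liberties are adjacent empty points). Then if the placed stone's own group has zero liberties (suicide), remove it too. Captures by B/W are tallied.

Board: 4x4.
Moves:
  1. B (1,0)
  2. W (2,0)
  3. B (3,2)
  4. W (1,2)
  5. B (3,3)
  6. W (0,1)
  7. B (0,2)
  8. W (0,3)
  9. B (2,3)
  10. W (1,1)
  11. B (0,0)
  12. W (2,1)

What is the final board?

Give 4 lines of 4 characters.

Answer: .W.W
.WW.
WW.B
..BB

Derivation:
Move 1: B@(1,0) -> caps B=0 W=0
Move 2: W@(2,0) -> caps B=0 W=0
Move 3: B@(3,2) -> caps B=0 W=0
Move 4: W@(1,2) -> caps B=0 W=0
Move 5: B@(3,3) -> caps B=0 W=0
Move 6: W@(0,1) -> caps B=0 W=0
Move 7: B@(0,2) -> caps B=0 W=0
Move 8: W@(0,3) -> caps B=0 W=1
Move 9: B@(2,3) -> caps B=0 W=1
Move 10: W@(1,1) -> caps B=0 W=1
Move 11: B@(0,0) -> caps B=0 W=1
Move 12: W@(2,1) -> caps B=0 W=1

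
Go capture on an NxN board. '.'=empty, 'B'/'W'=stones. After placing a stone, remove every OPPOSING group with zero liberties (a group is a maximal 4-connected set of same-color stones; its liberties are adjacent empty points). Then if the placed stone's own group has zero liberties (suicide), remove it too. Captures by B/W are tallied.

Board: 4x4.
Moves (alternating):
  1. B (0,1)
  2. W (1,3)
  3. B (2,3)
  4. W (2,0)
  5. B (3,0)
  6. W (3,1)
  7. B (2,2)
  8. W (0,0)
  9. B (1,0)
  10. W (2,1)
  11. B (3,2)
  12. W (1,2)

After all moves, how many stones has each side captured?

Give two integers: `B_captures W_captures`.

Move 1: B@(0,1) -> caps B=0 W=0
Move 2: W@(1,3) -> caps B=0 W=0
Move 3: B@(2,3) -> caps B=0 W=0
Move 4: W@(2,0) -> caps B=0 W=0
Move 5: B@(3,0) -> caps B=0 W=0
Move 6: W@(3,1) -> caps B=0 W=1
Move 7: B@(2,2) -> caps B=0 W=1
Move 8: W@(0,0) -> caps B=0 W=1
Move 9: B@(1,0) -> caps B=1 W=1
Move 10: W@(2,1) -> caps B=1 W=1
Move 11: B@(3,2) -> caps B=1 W=1
Move 12: W@(1,2) -> caps B=1 W=1

Answer: 1 1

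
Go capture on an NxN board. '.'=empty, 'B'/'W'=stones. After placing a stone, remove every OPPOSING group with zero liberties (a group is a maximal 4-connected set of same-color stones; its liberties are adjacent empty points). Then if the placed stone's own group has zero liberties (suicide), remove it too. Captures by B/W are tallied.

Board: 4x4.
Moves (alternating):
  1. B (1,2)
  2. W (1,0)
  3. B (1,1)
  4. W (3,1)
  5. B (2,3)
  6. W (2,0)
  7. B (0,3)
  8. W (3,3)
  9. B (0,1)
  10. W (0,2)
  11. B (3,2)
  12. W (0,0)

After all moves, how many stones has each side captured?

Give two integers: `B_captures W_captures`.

Answer: 1 0

Derivation:
Move 1: B@(1,2) -> caps B=0 W=0
Move 2: W@(1,0) -> caps B=0 W=0
Move 3: B@(1,1) -> caps B=0 W=0
Move 4: W@(3,1) -> caps B=0 W=0
Move 5: B@(2,3) -> caps B=0 W=0
Move 6: W@(2,0) -> caps B=0 W=0
Move 7: B@(0,3) -> caps B=0 W=0
Move 8: W@(3,3) -> caps B=0 W=0
Move 9: B@(0,1) -> caps B=0 W=0
Move 10: W@(0,2) -> caps B=0 W=0
Move 11: B@(3,2) -> caps B=1 W=0
Move 12: W@(0,0) -> caps B=1 W=0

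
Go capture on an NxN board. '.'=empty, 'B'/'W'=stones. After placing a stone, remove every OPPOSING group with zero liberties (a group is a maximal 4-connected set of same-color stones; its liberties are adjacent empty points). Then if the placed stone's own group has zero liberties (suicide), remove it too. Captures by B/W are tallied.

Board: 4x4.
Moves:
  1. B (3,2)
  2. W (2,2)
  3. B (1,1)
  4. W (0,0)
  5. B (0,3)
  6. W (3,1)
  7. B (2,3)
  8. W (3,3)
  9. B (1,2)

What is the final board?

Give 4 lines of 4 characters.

Move 1: B@(3,2) -> caps B=0 W=0
Move 2: W@(2,2) -> caps B=0 W=0
Move 3: B@(1,1) -> caps B=0 W=0
Move 4: W@(0,0) -> caps B=0 W=0
Move 5: B@(0,3) -> caps B=0 W=0
Move 6: W@(3,1) -> caps B=0 W=0
Move 7: B@(2,3) -> caps B=0 W=0
Move 8: W@(3,3) -> caps B=0 W=1
Move 9: B@(1,2) -> caps B=0 W=1

Answer: W..B
.BB.
..WB
.W.W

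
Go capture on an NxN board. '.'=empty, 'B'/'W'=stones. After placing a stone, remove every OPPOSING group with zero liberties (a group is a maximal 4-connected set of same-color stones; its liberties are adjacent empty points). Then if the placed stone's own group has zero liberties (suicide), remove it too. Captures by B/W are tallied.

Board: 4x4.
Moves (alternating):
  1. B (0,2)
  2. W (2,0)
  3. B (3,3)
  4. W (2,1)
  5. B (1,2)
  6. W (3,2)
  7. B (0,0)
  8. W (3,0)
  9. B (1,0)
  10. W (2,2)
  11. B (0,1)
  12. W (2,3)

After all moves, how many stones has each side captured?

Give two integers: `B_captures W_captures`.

Answer: 0 1

Derivation:
Move 1: B@(0,2) -> caps B=0 W=0
Move 2: W@(2,0) -> caps B=0 W=0
Move 3: B@(3,3) -> caps B=0 W=0
Move 4: W@(2,1) -> caps B=0 W=0
Move 5: B@(1,2) -> caps B=0 W=0
Move 6: W@(3,2) -> caps B=0 W=0
Move 7: B@(0,0) -> caps B=0 W=0
Move 8: W@(3,0) -> caps B=0 W=0
Move 9: B@(1,0) -> caps B=0 W=0
Move 10: W@(2,2) -> caps B=0 W=0
Move 11: B@(0,1) -> caps B=0 W=0
Move 12: W@(2,3) -> caps B=0 W=1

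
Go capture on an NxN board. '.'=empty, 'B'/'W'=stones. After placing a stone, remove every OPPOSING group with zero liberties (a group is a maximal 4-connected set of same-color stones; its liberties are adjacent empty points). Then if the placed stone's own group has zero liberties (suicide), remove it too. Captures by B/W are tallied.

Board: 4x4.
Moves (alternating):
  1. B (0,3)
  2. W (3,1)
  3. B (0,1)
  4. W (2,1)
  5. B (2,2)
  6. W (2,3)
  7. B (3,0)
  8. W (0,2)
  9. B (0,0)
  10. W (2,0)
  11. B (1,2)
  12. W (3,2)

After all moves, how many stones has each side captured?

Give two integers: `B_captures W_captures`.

Move 1: B@(0,3) -> caps B=0 W=0
Move 2: W@(3,1) -> caps B=0 W=0
Move 3: B@(0,1) -> caps B=0 W=0
Move 4: W@(2,1) -> caps B=0 W=0
Move 5: B@(2,2) -> caps B=0 W=0
Move 6: W@(2,3) -> caps B=0 W=0
Move 7: B@(3,0) -> caps B=0 W=0
Move 8: W@(0,2) -> caps B=0 W=0
Move 9: B@(0,0) -> caps B=0 W=0
Move 10: W@(2,0) -> caps B=0 W=1
Move 11: B@(1,2) -> caps B=1 W=1
Move 12: W@(3,2) -> caps B=1 W=1

Answer: 1 1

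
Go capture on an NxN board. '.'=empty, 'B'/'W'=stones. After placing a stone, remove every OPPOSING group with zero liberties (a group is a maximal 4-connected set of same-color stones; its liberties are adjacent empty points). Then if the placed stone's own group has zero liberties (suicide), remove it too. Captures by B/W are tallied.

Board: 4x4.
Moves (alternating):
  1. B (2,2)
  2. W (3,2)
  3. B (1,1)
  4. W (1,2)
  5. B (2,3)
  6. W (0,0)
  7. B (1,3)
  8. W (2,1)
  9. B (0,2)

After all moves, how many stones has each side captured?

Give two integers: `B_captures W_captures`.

Answer: 1 0

Derivation:
Move 1: B@(2,2) -> caps B=0 W=0
Move 2: W@(3,2) -> caps B=0 W=0
Move 3: B@(1,1) -> caps B=0 W=0
Move 4: W@(1,2) -> caps B=0 W=0
Move 5: B@(2,3) -> caps B=0 W=0
Move 6: W@(0,0) -> caps B=0 W=0
Move 7: B@(1,3) -> caps B=0 W=0
Move 8: W@(2,1) -> caps B=0 W=0
Move 9: B@(0,2) -> caps B=1 W=0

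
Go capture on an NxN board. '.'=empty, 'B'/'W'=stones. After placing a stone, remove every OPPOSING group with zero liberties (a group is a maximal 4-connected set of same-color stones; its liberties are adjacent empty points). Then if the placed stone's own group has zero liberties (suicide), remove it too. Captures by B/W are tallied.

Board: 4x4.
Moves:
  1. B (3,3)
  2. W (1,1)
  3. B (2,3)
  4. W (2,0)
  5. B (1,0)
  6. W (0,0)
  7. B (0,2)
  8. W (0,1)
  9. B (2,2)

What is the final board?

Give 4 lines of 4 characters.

Answer: WWB.
.W..
W.BB
...B

Derivation:
Move 1: B@(3,3) -> caps B=0 W=0
Move 2: W@(1,1) -> caps B=0 W=0
Move 3: B@(2,3) -> caps B=0 W=0
Move 4: W@(2,0) -> caps B=0 W=0
Move 5: B@(1,0) -> caps B=0 W=0
Move 6: W@(0,0) -> caps B=0 W=1
Move 7: B@(0,2) -> caps B=0 W=1
Move 8: W@(0,1) -> caps B=0 W=1
Move 9: B@(2,2) -> caps B=0 W=1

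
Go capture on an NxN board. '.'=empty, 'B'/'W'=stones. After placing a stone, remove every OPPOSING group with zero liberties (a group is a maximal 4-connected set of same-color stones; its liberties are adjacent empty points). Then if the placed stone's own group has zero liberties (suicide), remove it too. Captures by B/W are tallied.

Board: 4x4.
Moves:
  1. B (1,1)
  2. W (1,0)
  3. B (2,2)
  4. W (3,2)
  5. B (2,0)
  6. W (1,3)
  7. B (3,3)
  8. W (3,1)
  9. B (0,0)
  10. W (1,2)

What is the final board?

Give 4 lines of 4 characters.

Move 1: B@(1,1) -> caps B=0 W=0
Move 2: W@(1,0) -> caps B=0 W=0
Move 3: B@(2,2) -> caps B=0 W=0
Move 4: W@(3,2) -> caps B=0 W=0
Move 5: B@(2,0) -> caps B=0 W=0
Move 6: W@(1,3) -> caps B=0 W=0
Move 7: B@(3,3) -> caps B=0 W=0
Move 8: W@(3,1) -> caps B=0 W=0
Move 9: B@(0,0) -> caps B=1 W=0
Move 10: W@(1,2) -> caps B=1 W=0

Answer: B...
.BWW
B.B.
.WWB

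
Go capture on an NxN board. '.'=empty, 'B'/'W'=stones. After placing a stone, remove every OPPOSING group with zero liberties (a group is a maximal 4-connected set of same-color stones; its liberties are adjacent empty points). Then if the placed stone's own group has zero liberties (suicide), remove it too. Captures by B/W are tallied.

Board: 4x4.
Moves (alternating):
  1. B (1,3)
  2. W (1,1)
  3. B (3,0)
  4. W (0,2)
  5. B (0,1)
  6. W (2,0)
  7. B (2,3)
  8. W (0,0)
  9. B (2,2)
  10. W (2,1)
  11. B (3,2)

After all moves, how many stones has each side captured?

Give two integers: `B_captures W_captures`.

Move 1: B@(1,3) -> caps B=0 W=0
Move 2: W@(1,1) -> caps B=0 W=0
Move 3: B@(3,0) -> caps B=0 W=0
Move 4: W@(0,2) -> caps B=0 W=0
Move 5: B@(0,1) -> caps B=0 W=0
Move 6: W@(2,0) -> caps B=0 W=0
Move 7: B@(2,3) -> caps B=0 W=0
Move 8: W@(0,0) -> caps B=0 W=1
Move 9: B@(2,2) -> caps B=0 W=1
Move 10: W@(2,1) -> caps B=0 W=1
Move 11: B@(3,2) -> caps B=0 W=1

Answer: 0 1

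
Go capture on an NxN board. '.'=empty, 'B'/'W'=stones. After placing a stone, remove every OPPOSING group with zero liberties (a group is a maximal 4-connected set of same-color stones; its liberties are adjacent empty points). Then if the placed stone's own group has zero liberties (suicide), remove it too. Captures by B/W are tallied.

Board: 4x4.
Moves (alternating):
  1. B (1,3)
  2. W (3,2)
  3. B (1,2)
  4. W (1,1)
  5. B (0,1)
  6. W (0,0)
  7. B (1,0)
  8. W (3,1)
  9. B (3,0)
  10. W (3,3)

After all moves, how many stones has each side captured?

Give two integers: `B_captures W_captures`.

Move 1: B@(1,3) -> caps B=0 W=0
Move 2: W@(3,2) -> caps B=0 W=0
Move 3: B@(1,2) -> caps B=0 W=0
Move 4: W@(1,1) -> caps B=0 W=0
Move 5: B@(0,1) -> caps B=0 W=0
Move 6: W@(0,0) -> caps B=0 W=0
Move 7: B@(1,0) -> caps B=1 W=0
Move 8: W@(3,1) -> caps B=1 W=0
Move 9: B@(3,0) -> caps B=1 W=0
Move 10: W@(3,3) -> caps B=1 W=0

Answer: 1 0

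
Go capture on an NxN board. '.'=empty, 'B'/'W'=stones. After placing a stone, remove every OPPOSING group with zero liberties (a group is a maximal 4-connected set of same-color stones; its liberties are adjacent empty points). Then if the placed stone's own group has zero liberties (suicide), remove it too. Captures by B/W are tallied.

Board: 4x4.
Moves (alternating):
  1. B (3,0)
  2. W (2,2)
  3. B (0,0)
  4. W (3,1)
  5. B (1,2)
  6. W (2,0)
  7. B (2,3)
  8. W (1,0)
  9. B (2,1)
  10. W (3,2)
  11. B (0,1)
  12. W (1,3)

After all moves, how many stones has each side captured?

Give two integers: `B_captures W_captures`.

Move 1: B@(3,0) -> caps B=0 W=0
Move 2: W@(2,2) -> caps B=0 W=0
Move 3: B@(0,0) -> caps B=0 W=0
Move 4: W@(3,1) -> caps B=0 W=0
Move 5: B@(1,2) -> caps B=0 W=0
Move 6: W@(2,0) -> caps B=0 W=1
Move 7: B@(2,3) -> caps B=0 W=1
Move 8: W@(1,0) -> caps B=0 W=1
Move 9: B@(2,1) -> caps B=0 W=1
Move 10: W@(3,2) -> caps B=0 W=1
Move 11: B@(0,1) -> caps B=0 W=1
Move 12: W@(1,3) -> caps B=0 W=1

Answer: 0 1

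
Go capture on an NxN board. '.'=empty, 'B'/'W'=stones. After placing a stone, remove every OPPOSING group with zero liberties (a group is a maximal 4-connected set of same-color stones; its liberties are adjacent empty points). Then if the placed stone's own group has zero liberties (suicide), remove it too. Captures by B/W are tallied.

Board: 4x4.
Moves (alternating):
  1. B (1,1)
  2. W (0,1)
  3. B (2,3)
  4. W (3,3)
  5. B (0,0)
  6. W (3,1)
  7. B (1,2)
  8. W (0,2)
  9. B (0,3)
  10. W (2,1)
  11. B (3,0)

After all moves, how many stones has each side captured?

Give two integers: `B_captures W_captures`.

Move 1: B@(1,1) -> caps B=0 W=0
Move 2: W@(0,1) -> caps B=0 W=0
Move 3: B@(2,3) -> caps B=0 W=0
Move 4: W@(3,3) -> caps B=0 W=0
Move 5: B@(0,0) -> caps B=0 W=0
Move 6: W@(3,1) -> caps B=0 W=0
Move 7: B@(1,2) -> caps B=0 W=0
Move 8: W@(0,2) -> caps B=0 W=0
Move 9: B@(0,3) -> caps B=2 W=0
Move 10: W@(2,1) -> caps B=2 W=0
Move 11: B@(3,0) -> caps B=2 W=0

Answer: 2 0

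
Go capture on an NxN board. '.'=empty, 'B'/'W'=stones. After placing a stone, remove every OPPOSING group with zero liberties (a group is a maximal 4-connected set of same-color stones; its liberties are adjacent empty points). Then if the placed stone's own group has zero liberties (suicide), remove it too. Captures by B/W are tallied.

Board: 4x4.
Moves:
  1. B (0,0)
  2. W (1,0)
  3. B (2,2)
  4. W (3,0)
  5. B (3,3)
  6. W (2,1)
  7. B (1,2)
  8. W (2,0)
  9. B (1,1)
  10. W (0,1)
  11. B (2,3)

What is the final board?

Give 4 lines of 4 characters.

Move 1: B@(0,0) -> caps B=0 W=0
Move 2: W@(1,0) -> caps B=0 W=0
Move 3: B@(2,2) -> caps B=0 W=0
Move 4: W@(3,0) -> caps B=0 W=0
Move 5: B@(3,3) -> caps B=0 W=0
Move 6: W@(2,1) -> caps B=0 W=0
Move 7: B@(1,2) -> caps B=0 W=0
Move 8: W@(2,0) -> caps B=0 W=0
Move 9: B@(1,1) -> caps B=0 W=0
Move 10: W@(0,1) -> caps B=0 W=1
Move 11: B@(2,3) -> caps B=0 W=1

Answer: .W..
WBB.
WWBB
W..B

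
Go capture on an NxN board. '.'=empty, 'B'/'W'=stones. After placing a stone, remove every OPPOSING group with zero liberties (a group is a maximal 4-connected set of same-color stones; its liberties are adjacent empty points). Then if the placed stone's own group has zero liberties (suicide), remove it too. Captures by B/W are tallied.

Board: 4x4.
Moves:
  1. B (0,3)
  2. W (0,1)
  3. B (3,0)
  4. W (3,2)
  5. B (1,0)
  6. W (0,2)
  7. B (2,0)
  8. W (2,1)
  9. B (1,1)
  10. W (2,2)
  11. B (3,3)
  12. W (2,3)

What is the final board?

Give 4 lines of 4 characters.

Answer: .WWB
BB..
BWWW
B.W.

Derivation:
Move 1: B@(0,3) -> caps B=0 W=0
Move 2: W@(0,1) -> caps B=0 W=0
Move 3: B@(3,0) -> caps B=0 W=0
Move 4: W@(3,2) -> caps B=0 W=0
Move 5: B@(1,0) -> caps B=0 W=0
Move 6: W@(0,2) -> caps B=0 W=0
Move 7: B@(2,0) -> caps B=0 W=0
Move 8: W@(2,1) -> caps B=0 W=0
Move 9: B@(1,1) -> caps B=0 W=0
Move 10: W@(2,2) -> caps B=0 W=0
Move 11: B@(3,3) -> caps B=0 W=0
Move 12: W@(2,3) -> caps B=0 W=1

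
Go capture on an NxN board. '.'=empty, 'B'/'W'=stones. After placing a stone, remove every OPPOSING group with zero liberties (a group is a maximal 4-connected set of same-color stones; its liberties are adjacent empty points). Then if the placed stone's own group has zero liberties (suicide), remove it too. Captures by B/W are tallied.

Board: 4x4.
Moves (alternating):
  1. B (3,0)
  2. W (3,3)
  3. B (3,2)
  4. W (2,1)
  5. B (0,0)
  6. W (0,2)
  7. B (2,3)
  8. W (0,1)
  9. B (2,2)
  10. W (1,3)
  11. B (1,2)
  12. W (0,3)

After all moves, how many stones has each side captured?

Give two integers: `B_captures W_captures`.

Move 1: B@(3,0) -> caps B=0 W=0
Move 2: W@(3,3) -> caps B=0 W=0
Move 3: B@(3,2) -> caps B=0 W=0
Move 4: W@(2,1) -> caps B=0 W=0
Move 5: B@(0,0) -> caps B=0 W=0
Move 6: W@(0,2) -> caps B=0 W=0
Move 7: B@(2,3) -> caps B=1 W=0
Move 8: W@(0,1) -> caps B=1 W=0
Move 9: B@(2,2) -> caps B=1 W=0
Move 10: W@(1,3) -> caps B=1 W=0
Move 11: B@(1,2) -> caps B=1 W=0
Move 12: W@(0,3) -> caps B=1 W=0

Answer: 1 0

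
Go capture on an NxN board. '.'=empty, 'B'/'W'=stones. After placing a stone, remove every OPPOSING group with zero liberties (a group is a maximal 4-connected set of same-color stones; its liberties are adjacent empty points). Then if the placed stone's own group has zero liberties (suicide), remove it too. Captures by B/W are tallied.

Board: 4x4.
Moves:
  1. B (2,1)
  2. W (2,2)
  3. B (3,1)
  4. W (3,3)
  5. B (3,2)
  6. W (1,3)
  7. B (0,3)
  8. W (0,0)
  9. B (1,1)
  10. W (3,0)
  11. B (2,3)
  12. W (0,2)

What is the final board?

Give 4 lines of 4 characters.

Answer: W.W.
.B.W
.BWB
WBB.

Derivation:
Move 1: B@(2,1) -> caps B=0 W=0
Move 2: W@(2,2) -> caps B=0 W=0
Move 3: B@(3,1) -> caps B=0 W=0
Move 4: W@(3,3) -> caps B=0 W=0
Move 5: B@(3,2) -> caps B=0 W=0
Move 6: W@(1,3) -> caps B=0 W=0
Move 7: B@(0,3) -> caps B=0 W=0
Move 8: W@(0,0) -> caps B=0 W=0
Move 9: B@(1,1) -> caps B=0 W=0
Move 10: W@(3,0) -> caps B=0 W=0
Move 11: B@(2,3) -> caps B=1 W=0
Move 12: W@(0,2) -> caps B=1 W=1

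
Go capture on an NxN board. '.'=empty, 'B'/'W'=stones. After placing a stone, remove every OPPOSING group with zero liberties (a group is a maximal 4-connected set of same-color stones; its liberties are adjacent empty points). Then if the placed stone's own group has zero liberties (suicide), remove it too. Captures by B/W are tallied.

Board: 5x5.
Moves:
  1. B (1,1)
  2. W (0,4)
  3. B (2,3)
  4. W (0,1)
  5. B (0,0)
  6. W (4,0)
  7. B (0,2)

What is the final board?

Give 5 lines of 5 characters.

Answer: B.B.W
.B...
...B.
.....
W....

Derivation:
Move 1: B@(1,1) -> caps B=0 W=0
Move 2: W@(0,4) -> caps B=0 W=0
Move 3: B@(2,3) -> caps B=0 W=0
Move 4: W@(0,1) -> caps B=0 W=0
Move 5: B@(0,0) -> caps B=0 W=0
Move 6: W@(4,0) -> caps B=0 W=0
Move 7: B@(0,2) -> caps B=1 W=0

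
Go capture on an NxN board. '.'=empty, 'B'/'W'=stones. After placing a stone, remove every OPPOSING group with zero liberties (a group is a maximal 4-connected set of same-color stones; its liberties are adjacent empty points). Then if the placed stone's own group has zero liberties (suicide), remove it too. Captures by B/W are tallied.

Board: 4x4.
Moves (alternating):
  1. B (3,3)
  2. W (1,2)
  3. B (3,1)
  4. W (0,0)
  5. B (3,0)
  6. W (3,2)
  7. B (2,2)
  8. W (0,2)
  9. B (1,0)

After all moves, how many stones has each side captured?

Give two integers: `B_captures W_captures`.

Answer: 1 0

Derivation:
Move 1: B@(3,3) -> caps B=0 W=0
Move 2: W@(1,2) -> caps B=0 W=0
Move 3: B@(3,1) -> caps B=0 W=0
Move 4: W@(0,0) -> caps B=0 W=0
Move 5: B@(3,0) -> caps B=0 W=0
Move 6: W@(3,2) -> caps B=0 W=0
Move 7: B@(2,2) -> caps B=1 W=0
Move 8: W@(0,2) -> caps B=1 W=0
Move 9: B@(1,0) -> caps B=1 W=0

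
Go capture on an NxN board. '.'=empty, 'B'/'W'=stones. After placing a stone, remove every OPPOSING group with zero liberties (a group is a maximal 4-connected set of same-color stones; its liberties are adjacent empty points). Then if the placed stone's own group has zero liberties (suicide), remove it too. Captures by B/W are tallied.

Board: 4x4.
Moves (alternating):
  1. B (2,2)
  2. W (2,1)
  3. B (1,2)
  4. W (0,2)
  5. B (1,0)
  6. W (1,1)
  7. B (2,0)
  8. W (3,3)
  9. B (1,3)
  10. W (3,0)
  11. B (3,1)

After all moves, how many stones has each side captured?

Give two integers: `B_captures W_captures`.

Move 1: B@(2,2) -> caps B=0 W=0
Move 2: W@(2,1) -> caps B=0 W=0
Move 3: B@(1,2) -> caps B=0 W=0
Move 4: W@(0,2) -> caps B=0 W=0
Move 5: B@(1,0) -> caps B=0 W=0
Move 6: W@(1,1) -> caps B=0 W=0
Move 7: B@(2,0) -> caps B=0 W=0
Move 8: W@(3,3) -> caps B=0 W=0
Move 9: B@(1,3) -> caps B=0 W=0
Move 10: W@(3,0) -> caps B=0 W=0
Move 11: B@(3,1) -> caps B=1 W=0

Answer: 1 0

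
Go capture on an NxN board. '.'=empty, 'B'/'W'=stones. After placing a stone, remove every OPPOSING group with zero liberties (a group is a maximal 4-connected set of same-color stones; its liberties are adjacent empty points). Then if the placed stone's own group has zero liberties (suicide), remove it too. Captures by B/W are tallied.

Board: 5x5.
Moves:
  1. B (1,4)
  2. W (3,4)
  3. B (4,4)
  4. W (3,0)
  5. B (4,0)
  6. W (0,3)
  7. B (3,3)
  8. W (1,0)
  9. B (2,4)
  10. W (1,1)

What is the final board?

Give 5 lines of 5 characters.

Move 1: B@(1,4) -> caps B=0 W=0
Move 2: W@(3,4) -> caps B=0 W=0
Move 3: B@(4,4) -> caps B=0 W=0
Move 4: W@(3,0) -> caps B=0 W=0
Move 5: B@(4,0) -> caps B=0 W=0
Move 6: W@(0,3) -> caps B=0 W=0
Move 7: B@(3,3) -> caps B=0 W=0
Move 8: W@(1,0) -> caps B=0 W=0
Move 9: B@(2,4) -> caps B=1 W=0
Move 10: W@(1,1) -> caps B=1 W=0

Answer: ...W.
WW..B
....B
W..B.
B...B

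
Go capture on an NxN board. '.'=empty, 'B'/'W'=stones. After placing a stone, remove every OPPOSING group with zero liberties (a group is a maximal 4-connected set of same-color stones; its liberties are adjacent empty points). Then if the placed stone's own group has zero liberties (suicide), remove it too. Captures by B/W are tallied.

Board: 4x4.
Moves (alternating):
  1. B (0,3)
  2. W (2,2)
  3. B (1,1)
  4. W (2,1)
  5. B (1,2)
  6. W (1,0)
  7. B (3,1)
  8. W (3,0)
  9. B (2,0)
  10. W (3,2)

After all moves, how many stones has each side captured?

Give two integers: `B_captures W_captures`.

Move 1: B@(0,3) -> caps B=0 W=0
Move 2: W@(2,2) -> caps B=0 W=0
Move 3: B@(1,1) -> caps B=0 W=0
Move 4: W@(2,1) -> caps B=0 W=0
Move 5: B@(1,2) -> caps B=0 W=0
Move 6: W@(1,0) -> caps B=0 W=0
Move 7: B@(3,1) -> caps B=0 W=0
Move 8: W@(3,0) -> caps B=0 W=0
Move 9: B@(2,0) -> caps B=1 W=0
Move 10: W@(3,2) -> caps B=1 W=0

Answer: 1 0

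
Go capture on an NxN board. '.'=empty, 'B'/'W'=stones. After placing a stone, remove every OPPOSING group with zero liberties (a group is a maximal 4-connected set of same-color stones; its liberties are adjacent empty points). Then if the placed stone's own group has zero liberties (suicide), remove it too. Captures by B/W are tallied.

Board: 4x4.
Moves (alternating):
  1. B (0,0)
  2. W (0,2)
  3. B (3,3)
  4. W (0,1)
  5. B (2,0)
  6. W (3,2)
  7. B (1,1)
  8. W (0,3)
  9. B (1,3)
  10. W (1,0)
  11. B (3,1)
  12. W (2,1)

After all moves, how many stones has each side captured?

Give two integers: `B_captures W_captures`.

Move 1: B@(0,0) -> caps B=0 W=0
Move 2: W@(0,2) -> caps B=0 W=0
Move 3: B@(3,3) -> caps B=0 W=0
Move 4: W@(0,1) -> caps B=0 W=0
Move 5: B@(2,0) -> caps B=0 W=0
Move 6: W@(3,2) -> caps B=0 W=0
Move 7: B@(1,1) -> caps B=0 W=0
Move 8: W@(0,3) -> caps B=0 W=0
Move 9: B@(1,3) -> caps B=0 W=0
Move 10: W@(1,0) -> caps B=0 W=1
Move 11: B@(3,1) -> caps B=0 W=1
Move 12: W@(2,1) -> caps B=0 W=1

Answer: 0 1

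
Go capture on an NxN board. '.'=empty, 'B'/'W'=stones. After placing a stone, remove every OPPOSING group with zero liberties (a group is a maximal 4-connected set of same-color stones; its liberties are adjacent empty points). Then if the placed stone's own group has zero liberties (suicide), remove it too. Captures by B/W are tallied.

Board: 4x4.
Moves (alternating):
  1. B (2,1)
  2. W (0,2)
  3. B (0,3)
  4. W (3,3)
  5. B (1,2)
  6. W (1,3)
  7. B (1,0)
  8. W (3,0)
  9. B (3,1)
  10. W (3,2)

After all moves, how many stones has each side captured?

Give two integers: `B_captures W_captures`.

Answer: 0 1

Derivation:
Move 1: B@(2,1) -> caps B=0 W=0
Move 2: W@(0,2) -> caps B=0 W=0
Move 3: B@(0,3) -> caps B=0 W=0
Move 4: W@(3,3) -> caps B=0 W=0
Move 5: B@(1,2) -> caps B=0 W=0
Move 6: W@(1,3) -> caps B=0 W=1
Move 7: B@(1,0) -> caps B=0 W=1
Move 8: W@(3,0) -> caps B=0 W=1
Move 9: B@(3,1) -> caps B=0 W=1
Move 10: W@(3,2) -> caps B=0 W=1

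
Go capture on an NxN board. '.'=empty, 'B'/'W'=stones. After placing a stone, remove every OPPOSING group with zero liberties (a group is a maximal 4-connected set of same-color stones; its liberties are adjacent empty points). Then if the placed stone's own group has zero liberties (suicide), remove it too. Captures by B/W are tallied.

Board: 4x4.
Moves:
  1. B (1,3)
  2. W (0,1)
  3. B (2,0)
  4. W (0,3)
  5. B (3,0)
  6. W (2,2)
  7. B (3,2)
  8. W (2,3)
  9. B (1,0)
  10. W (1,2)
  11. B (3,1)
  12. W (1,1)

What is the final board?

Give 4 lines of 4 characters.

Answer: .W.W
BWW.
B.WW
BBB.

Derivation:
Move 1: B@(1,3) -> caps B=0 W=0
Move 2: W@(0,1) -> caps B=0 W=0
Move 3: B@(2,0) -> caps B=0 W=0
Move 4: W@(0,3) -> caps B=0 W=0
Move 5: B@(3,0) -> caps B=0 W=0
Move 6: W@(2,2) -> caps B=0 W=0
Move 7: B@(3,2) -> caps B=0 W=0
Move 8: W@(2,3) -> caps B=0 W=0
Move 9: B@(1,0) -> caps B=0 W=0
Move 10: W@(1,2) -> caps B=0 W=1
Move 11: B@(3,1) -> caps B=0 W=1
Move 12: W@(1,1) -> caps B=0 W=1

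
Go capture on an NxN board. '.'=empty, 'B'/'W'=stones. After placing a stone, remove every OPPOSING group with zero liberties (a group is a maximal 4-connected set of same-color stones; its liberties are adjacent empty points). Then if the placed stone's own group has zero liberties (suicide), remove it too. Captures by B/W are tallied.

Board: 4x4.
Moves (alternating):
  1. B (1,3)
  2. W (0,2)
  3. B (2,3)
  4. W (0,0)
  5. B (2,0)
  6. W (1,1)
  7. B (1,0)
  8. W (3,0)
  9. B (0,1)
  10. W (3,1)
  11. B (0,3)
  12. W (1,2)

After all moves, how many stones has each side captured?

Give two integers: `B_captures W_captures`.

Answer: 1 0

Derivation:
Move 1: B@(1,3) -> caps B=0 W=0
Move 2: W@(0,2) -> caps B=0 W=0
Move 3: B@(2,3) -> caps B=0 W=0
Move 4: W@(0,0) -> caps B=0 W=0
Move 5: B@(2,0) -> caps B=0 W=0
Move 6: W@(1,1) -> caps B=0 W=0
Move 7: B@(1,0) -> caps B=0 W=0
Move 8: W@(3,0) -> caps B=0 W=0
Move 9: B@(0,1) -> caps B=1 W=0
Move 10: W@(3,1) -> caps B=1 W=0
Move 11: B@(0,3) -> caps B=1 W=0
Move 12: W@(1,2) -> caps B=1 W=0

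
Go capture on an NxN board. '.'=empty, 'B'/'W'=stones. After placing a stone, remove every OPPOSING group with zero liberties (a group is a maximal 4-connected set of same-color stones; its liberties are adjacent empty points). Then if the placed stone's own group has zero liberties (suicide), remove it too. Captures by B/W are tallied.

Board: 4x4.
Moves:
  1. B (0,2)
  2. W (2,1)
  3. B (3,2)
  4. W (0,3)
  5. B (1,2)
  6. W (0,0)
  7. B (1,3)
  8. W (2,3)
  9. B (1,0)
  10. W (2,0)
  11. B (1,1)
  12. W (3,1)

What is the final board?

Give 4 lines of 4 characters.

Move 1: B@(0,2) -> caps B=0 W=0
Move 2: W@(2,1) -> caps B=0 W=0
Move 3: B@(3,2) -> caps B=0 W=0
Move 4: W@(0,3) -> caps B=0 W=0
Move 5: B@(1,2) -> caps B=0 W=0
Move 6: W@(0,0) -> caps B=0 W=0
Move 7: B@(1,3) -> caps B=1 W=0
Move 8: W@(2,3) -> caps B=1 W=0
Move 9: B@(1,0) -> caps B=1 W=0
Move 10: W@(2,0) -> caps B=1 W=0
Move 11: B@(1,1) -> caps B=1 W=0
Move 12: W@(3,1) -> caps B=1 W=0

Answer: W.B.
BBBB
WW.W
.WB.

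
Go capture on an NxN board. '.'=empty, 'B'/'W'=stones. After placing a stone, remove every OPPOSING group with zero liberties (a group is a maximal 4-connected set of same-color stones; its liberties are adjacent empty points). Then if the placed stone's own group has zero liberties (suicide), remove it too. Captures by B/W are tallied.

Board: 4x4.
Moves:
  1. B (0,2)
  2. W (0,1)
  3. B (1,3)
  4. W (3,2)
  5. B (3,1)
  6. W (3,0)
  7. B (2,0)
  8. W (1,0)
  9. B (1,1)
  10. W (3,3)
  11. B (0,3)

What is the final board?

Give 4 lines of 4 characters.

Answer: .WBB
WB.B
B...
.BWW

Derivation:
Move 1: B@(0,2) -> caps B=0 W=0
Move 2: W@(0,1) -> caps B=0 W=0
Move 3: B@(1,3) -> caps B=0 W=0
Move 4: W@(3,2) -> caps B=0 W=0
Move 5: B@(3,1) -> caps B=0 W=0
Move 6: W@(3,0) -> caps B=0 W=0
Move 7: B@(2,0) -> caps B=1 W=0
Move 8: W@(1,0) -> caps B=1 W=0
Move 9: B@(1,1) -> caps B=1 W=0
Move 10: W@(3,3) -> caps B=1 W=0
Move 11: B@(0,3) -> caps B=1 W=0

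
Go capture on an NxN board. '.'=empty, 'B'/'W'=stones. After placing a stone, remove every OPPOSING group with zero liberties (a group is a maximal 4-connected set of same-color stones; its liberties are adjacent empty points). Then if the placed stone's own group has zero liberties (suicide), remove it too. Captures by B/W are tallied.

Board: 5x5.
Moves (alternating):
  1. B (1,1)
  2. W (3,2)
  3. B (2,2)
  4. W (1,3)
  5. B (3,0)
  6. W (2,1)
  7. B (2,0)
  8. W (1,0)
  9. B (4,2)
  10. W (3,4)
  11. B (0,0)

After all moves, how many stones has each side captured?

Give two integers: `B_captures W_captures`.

Move 1: B@(1,1) -> caps B=0 W=0
Move 2: W@(3,2) -> caps B=0 W=0
Move 3: B@(2,2) -> caps B=0 W=0
Move 4: W@(1,3) -> caps B=0 W=0
Move 5: B@(3,0) -> caps B=0 W=0
Move 6: W@(2,1) -> caps B=0 W=0
Move 7: B@(2,0) -> caps B=0 W=0
Move 8: W@(1,0) -> caps B=0 W=0
Move 9: B@(4,2) -> caps B=0 W=0
Move 10: W@(3,4) -> caps B=0 W=0
Move 11: B@(0,0) -> caps B=1 W=0

Answer: 1 0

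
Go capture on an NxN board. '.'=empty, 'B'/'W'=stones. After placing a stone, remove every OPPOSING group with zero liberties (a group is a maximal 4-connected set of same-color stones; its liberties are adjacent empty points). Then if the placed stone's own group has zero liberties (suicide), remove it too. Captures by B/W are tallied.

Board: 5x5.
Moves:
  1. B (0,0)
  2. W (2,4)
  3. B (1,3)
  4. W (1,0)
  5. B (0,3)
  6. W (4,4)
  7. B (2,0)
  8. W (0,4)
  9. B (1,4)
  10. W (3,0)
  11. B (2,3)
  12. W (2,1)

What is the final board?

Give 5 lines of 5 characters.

Move 1: B@(0,0) -> caps B=0 W=0
Move 2: W@(2,4) -> caps B=0 W=0
Move 3: B@(1,3) -> caps B=0 W=0
Move 4: W@(1,0) -> caps B=0 W=0
Move 5: B@(0,3) -> caps B=0 W=0
Move 6: W@(4,4) -> caps B=0 W=0
Move 7: B@(2,0) -> caps B=0 W=0
Move 8: W@(0,4) -> caps B=0 W=0
Move 9: B@(1,4) -> caps B=1 W=0
Move 10: W@(3,0) -> caps B=1 W=0
Move 11: B@(2,3) -> caps B=1 W=0
Move 12: W@(2,1) -> caps B=1 W=1

Answer: B..B.
W..BB
.W.BW
W....
....W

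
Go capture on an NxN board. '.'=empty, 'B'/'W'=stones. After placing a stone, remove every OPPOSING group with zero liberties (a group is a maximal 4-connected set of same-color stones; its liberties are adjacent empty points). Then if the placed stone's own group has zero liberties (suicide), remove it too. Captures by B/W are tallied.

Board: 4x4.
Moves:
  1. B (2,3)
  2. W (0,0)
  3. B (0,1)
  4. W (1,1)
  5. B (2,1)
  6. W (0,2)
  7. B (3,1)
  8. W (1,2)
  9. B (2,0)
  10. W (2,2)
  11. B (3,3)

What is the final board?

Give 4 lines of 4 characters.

Answer: W.W.
.WW.
BBWB
.B.B

Derivation:
Move 1: B@(2,3) -> caps B=0 W=0
Move 2: W@(0,0) -> caps B=0 W=0
Move 3: B@(0,1) -> caps B=0 W=0
Move 4: W@(1,1) -> caps B=0 W=0
Move 5: B@(2,1) -> caps B=0 W=0
Move 6: W@(0,2) -> caps B=0 W=1
Move 7: B@(3,1) -> caps B=0 W=1
Move 8: W@(1,2) -> caps B=0 W=1
Move 9: B@(2,0) -> caps B=0 W=1
Move 10: W@(2,2) -> caps B=0 W=1
Move 11: B@(3,3) -> caps B=0 W=1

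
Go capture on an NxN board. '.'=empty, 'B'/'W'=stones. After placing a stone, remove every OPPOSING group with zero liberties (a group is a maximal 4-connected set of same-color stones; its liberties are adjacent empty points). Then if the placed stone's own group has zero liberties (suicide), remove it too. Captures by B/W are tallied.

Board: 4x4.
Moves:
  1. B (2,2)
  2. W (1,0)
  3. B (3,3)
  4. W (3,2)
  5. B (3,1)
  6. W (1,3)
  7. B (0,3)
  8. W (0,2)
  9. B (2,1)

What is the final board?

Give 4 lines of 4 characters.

Answer: ..W.
W..W
.BB.
.B.B

Derivation:
Move 1: B@(2,2) -> caps B=0 W=0
Move 2: W@(1,0) -> caps B=0 W=0
Move 3: B@(3,3) -> caps B=0 W=0
Move 4: W@(3,2) -> caps B=0 W=0
Move 5: B@(3,1) -> caps B=1 W=0
Move 6: W@(1,3) -> caps B=1 W=0
Move 7: B@(0,3) -> caps B=1 W=0
Move 8: W@(0,2) -> caps B=1 W=1
Move 9: B@(2,1) -> caps B=1 W=1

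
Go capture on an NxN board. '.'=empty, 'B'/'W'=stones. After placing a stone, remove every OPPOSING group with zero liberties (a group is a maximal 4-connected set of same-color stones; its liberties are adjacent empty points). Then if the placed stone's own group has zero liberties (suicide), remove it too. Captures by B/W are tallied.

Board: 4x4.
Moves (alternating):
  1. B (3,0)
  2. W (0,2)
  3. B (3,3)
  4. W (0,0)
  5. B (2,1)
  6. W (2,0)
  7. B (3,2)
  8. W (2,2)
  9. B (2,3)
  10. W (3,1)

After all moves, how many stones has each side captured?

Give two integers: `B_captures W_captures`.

Answer: 0 1

Derivation:
Move 1: B@(3,0) -> caps B=0 W=0
Move 2: W@(0,2) -> caps B=0 W=0
Move 3: B@(3,3) -> caps B=0 W=0
Move 4: W@(0,0) -> caps B=0 W=0
Move 5: B@(2,1) -> caps B=0 W=0
Move 6: W@(2,0) -> caps B=0 W=0
Move 7: B@(3,2) -> caps B=0 W=0
Move 8: W@(2,2) -> caps B=0 W=0
Move 9: B@(2,3) -> caps B=0 W=0
Move 10: W@(3,1) -> caps B=0 W=1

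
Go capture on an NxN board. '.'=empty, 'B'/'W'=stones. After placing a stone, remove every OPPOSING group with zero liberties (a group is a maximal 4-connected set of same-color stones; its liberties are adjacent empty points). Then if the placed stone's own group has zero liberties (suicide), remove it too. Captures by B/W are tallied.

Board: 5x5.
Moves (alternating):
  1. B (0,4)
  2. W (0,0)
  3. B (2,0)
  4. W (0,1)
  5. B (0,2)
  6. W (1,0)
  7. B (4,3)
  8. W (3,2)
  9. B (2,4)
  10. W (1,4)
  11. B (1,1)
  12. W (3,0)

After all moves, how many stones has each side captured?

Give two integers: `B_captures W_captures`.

Answer: 3 0

Derivation:
Move 1: B@(0,4) -> caps B=0 W=0
Move 2: W@(0,0) -> caps B=0 W=0
Move 3: B@(2,0) -> caps B=0 W=0
Move 4: W@(0,1) -> caps B=0 W=0
Move 5: B@(0,2) -> caps B=0 W=0
Move 6: W@(1,0) -> caps B=0 W=0
Move 7: B@(4,3) -> caps B=0 W=0
Move 8: W@(3,2) -> caps B=0 W=0
Move 9: B@(2,4) -> caps B=0 W=0
Move 10: W@(1,4) -> caps B=0 W=0
Move 11: B@(1,1) -> caps B=3 W=0
Move 12: W@(3,0) -> caps B=3 W=0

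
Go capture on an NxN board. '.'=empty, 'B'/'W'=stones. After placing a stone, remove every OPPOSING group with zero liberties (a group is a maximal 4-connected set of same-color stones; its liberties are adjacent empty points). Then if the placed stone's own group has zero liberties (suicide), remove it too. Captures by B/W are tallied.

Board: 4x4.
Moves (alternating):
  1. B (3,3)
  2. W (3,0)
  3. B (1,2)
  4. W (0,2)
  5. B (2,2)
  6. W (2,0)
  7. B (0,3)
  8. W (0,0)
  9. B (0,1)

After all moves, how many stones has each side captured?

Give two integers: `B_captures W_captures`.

Answer: 1 0

Derivation:
Move 1: B@(3,3) -> caps B=0 W=0
Move 2: W@(3,0) -> caps B=0 W=0
Move 3: B@(1,2) -> caps B=0 W=0
Move 4: W@(0,2) -> caps B=0 W=0
Move 5: B@(2,2) -> caps B=0 W=0
Move 6: W@(2,0) -> caps B=0 W=0
Move 7: B@(0,3) -> caps B=0 W=0
Move 8: W@(0,0) -> caps B=0 W=0
Move 9: B@(0,1) -> caps B=1 W=0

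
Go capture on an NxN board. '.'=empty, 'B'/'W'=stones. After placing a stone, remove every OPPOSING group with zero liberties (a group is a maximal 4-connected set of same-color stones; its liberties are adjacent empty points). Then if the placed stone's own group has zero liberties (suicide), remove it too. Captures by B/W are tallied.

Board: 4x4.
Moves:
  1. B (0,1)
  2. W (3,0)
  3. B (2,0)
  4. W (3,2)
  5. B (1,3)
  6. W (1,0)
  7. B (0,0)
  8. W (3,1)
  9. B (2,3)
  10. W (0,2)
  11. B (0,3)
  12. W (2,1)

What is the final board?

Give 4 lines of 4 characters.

Move 1: B@(0,1) -> caps B=0 W=0
Move 2: W@(3,0) -> caps B=0 W=0
Move 3: B@(2,0) -> caps B=0 W=0
Move 4: W@(3,2) -> caps B=0 W=0
Move 5: B@(1,3) -> caps B=0 W=0
Move 6: W@(1,0) -> caps B=0 W=0
Move 7: B@(0,0) -> caps B=0 W=0
Move 8: W@(3,1) -> caps B=0 W=0
Move 9: B@(2,3) -> caps B=0 W=0
Move 10: W@(0,2) -> caps B=0 W=0
Move 11: B@(0,3) -> caps B=0 W=0
Move 12: W@(2,1) -> caps B=0 W=1

Answer: BBWB
W..B
.W.B
WWW.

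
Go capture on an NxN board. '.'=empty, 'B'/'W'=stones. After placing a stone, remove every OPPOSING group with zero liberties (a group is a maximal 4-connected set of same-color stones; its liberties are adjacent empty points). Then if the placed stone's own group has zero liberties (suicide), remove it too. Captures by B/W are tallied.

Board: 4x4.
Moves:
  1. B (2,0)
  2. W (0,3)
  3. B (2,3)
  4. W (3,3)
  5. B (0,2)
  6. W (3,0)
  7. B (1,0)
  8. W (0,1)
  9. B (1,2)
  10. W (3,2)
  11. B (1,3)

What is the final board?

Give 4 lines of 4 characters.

Move 1: B@(2,0) -> caps B=0 W=0
Move 2: W@(0,3) -> caps B=0 W=0
Move 3: B@(2,3) -> caps B=0 W=0
Move 4: W@(3,3) -> caps B=0 W=0
Move 5: B@(0,2) -> caps B=0 W=0
Move 6: W@(3,0) -> caps B=0 W=0
Move 7: B@(1,0) -> caps B=0 W=0
Move 8: W@(0,1) -> caps B=0 W=0
Move 9: B@(1,2) -> caps B=0 W=0
Move 10: W@(3,2) -> caps B=0 W=0
Move 11: B@(1,3) -> caps B=1 W=0

Answer: .WB.
B.BB
B..B
W.WW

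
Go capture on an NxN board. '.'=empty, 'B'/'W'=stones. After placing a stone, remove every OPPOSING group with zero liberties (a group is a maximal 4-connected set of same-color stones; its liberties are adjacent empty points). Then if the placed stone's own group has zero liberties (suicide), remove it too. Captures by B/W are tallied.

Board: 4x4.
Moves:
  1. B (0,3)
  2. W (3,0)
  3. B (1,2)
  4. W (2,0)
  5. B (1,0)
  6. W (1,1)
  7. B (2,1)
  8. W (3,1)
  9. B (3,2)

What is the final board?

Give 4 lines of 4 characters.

Answer: ...B
BWB.
.B..
..B.

Derivation:
Move 1: B@(0,3) -> caps B=0 W=0
Move 2: W@(3,0) -> caps B=0 W=0
Move 3: B@(1,2) -> caps B=0 W=0
Move 4: W@(2,0) -> caps B=0 W=0
Move 5: B@(1,0) -> caps B=0 W=0
Move 6: W@(1,1) -> caps B=0 W=0
Move 7: B@(2,1) -> caps B=0 W=0
Move 8: W@(3,1) -> caps B=0 W=0
Move 9: B@(3,2) -> caps B=3 W=0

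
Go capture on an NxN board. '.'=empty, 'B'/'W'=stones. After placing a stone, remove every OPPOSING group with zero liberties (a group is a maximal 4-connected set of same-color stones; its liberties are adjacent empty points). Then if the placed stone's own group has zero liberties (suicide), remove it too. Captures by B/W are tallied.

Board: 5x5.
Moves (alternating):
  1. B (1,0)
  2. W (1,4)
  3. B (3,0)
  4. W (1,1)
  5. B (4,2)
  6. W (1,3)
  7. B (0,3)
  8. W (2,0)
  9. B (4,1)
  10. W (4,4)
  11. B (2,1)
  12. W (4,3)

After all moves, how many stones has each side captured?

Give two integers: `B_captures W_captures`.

Move 1: B@(1,0) -> caps B=0 W=0
Move 2: W@(1,4) -> caps B=0 W=0
Move 3: B@(3,0) -> caps B=0 W=0
Move 4: W@(1,1) -> caps B=0 W=0
Move 5: B@(4,2) -> caps B=0 W=0
Move 6: W@(1,3) -> caps B=0 W=0
Move 7: B@(0,3) -> caps B=0 W=0
Move 8: W@(2,0) -> caps B=0 W=0
Move 9: B@(4,1) -> caps B=0 W=0
Move 10: W@(4,4) -> caps B=0 W=0
Move 11: B@(2,1) -> caps B=1 W=0
Move 12: W@(4,3) -> caps B=1 W=0

Answer: 1 0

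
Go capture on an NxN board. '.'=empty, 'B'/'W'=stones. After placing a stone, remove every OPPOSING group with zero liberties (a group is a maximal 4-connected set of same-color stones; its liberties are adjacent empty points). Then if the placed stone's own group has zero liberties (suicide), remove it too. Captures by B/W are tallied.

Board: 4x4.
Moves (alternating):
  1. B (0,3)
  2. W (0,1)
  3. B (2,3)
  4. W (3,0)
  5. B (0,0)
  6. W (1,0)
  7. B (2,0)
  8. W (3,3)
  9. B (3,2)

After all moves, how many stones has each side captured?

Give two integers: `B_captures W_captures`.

Answer: 1 1

Derivation:
Move 1: B@(0,3) -> caps B=0 W=0
Move 2: W@(0,1) -> caps B=0 W=0
Move 3: B@(2,3) -> caps B=0 W=0
Move 4: W@(3,0) -> caps B=0 W=0
Move 5: B@(0,0) -> caps B=0 W=0
Move 6: W@(1,0) -> caps B=0 W=1
Move 7: B@(2,0) -> caps B=0 W=1
Move 8: W@(3,3) -> caps B=0 W=1
Move 9: B@(3,2) -> caps B=1 W=1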